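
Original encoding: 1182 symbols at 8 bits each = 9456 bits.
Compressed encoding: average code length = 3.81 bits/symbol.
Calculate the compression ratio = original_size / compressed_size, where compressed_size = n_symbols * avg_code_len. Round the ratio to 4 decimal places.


original_size = n_symbols * orig_bits = 1182 * 8 = 9456 bits
compressed_size = n_symbols * avg_code_len = 1182 * 3.81 = 4503.42 bits
ratio = original_size / compressed_size = 9456 / 4503.42 = 2.0997

Compression ratio = 2.0997


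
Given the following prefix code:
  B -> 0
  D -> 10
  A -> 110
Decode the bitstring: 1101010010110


Decoding step by step:
Bits 110 -> A
Bits 10 -> D
Bits 10 -> D
Bits 0 -> B
Bits 10 -> D
Bits 110 -> A


Decoded message: ADDBDA


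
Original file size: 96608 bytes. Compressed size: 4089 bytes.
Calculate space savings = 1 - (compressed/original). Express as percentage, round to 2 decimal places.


ratio = compressed/original = 4089/96608 = 0.042326
savings = 1 - ratio = 1 - 0.042326 = 0.957674
as a percentage: 0.957674 * 100 = 95.77%

Space savings = 1 - 4089/96608 = 95.77%


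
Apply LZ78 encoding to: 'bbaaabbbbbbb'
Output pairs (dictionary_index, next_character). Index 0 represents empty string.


LZ78 encoding steps:
Dictionary: {0: ''}
Step 1: w='' (idx 0), next='b' -> output (0, 'b'), add 'b' as idx 1
Step 2: w='b' (idx 1), next='a' -> output (1, 'a'), add 'ba' as idx 2
Step 3: w='' (idx 0), next='a' -> output (0, 'a'), add 'a' as idx 3
Step 4: w='a' (idx 3), next='b' -> output (3, 'b'), add 'ab' as idx 4
Step 5: w='b' (idx 1), next='b' -> output (1, 'b'), add 'bb' as idx 5
Step 6: w='bb' (idx 5), next='b' -> output (5, 'b'), add 'bbb' as idx 6
Step 7: w='b' (idx 1), end of input -> output (1, '')


Encoded: [(0, 'b'), (1, 'a'), (0, 'a'), (3, 'b'), (1, 'b'), (5, 'b'), (1, '')]


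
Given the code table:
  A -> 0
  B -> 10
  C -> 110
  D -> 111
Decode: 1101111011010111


Decoding:
110 -> C
111 -> D
10 -> B
110 -> C
10 -> B
111 -> D


Result: CDBCBD


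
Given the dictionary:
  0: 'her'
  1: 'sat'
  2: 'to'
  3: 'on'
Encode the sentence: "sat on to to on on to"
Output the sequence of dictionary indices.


Look up each word in the dictionary:
  'sat' -> 1
  'on' -> 3
  'to' -> 2
  'to' -> 2
  'on' -> 3
  'on' -> 3
  'to' -> 2

Encoded: [1, 3, 2, 2, 3, 3, 2]


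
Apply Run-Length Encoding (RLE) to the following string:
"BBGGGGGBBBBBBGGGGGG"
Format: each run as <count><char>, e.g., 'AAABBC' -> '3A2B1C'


Scanning runs left to right:
  i=0: run of 'B' x 2 -> '2B'
  i=2: run of 'G' x 5 -> '5G'
  i=7: run of 'B' x 6 -> '6B'
  i=13: run of 'G' x 6 -> '6G'

RLE = 2B5G6B6G


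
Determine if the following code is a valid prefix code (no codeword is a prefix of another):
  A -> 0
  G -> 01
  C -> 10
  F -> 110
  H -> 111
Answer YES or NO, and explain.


Checking each pair (does one codeword prefix another?):
  A='0' vs G='01': prefix -- VIOLATION

NO -- this is NOT a valid prefix code. A (0) is a prefix of G (01).


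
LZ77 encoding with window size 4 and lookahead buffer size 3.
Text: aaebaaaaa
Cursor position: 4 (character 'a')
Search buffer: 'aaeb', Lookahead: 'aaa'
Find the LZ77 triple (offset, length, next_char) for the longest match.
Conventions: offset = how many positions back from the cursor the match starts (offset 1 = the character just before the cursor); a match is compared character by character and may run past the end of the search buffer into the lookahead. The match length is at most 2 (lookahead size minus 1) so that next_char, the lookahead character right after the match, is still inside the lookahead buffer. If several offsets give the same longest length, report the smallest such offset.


Try each offset into the search buffer:
  offset=1 (pos 3, char 'b'): match length 0
  offset=2 (pos 2, char 'e'): match length 0
  offset=3 (pos 1, char 'a'): match length 1
  offset=4 (pos 0, char 'a'): match length 2
Longest match has length 2 at offset 4.
next_char = character at position 4 + 2 = 6 -> 'a'

Best match: offset=4, length=2 (matching 'aa' starting at position 0)
LZ77 triple: (4, 2, 'a')


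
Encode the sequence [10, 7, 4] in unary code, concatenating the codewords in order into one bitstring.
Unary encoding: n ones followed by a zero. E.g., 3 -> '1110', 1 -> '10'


Encode each number as n ones followed by a terminating 0:
  10 -> 11111111110 (11 bits)
  7 -> 11111110 (8 bits)
  4 -> 11110 (5 bits)
Total length = 11 + 8 + 5 = 24 bits.

Unary([10, 7, 4]) = 111111111101111111011110 (24 bits)


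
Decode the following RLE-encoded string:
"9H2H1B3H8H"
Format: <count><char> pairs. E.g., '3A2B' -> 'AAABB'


Expanding each <count><char> pair:
  9H -> 'HHHHHHHHH'
  2H -> 'HH'
  1B -> 'B'
  3H -> 'HHH'
  8H -> 'HHHHHHHH'

Decoded = HHHHHHHHHHHBHHHHHHHHHHH


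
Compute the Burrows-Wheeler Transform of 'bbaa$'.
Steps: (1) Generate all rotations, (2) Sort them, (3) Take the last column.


Rotations (sorted):
  0: $bbaa -> last char: a
  1: a$bba -> last char: a
  2: aa$bb -> last char: b
  3: baa$b -> last char: b
  4: bbaa$ -> last char: $


BWT = aabb$


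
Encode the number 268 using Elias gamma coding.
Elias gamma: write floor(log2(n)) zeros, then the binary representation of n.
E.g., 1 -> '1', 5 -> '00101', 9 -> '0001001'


num_bits = floor(log2(268)) + 1 = 9
leading_zeros = num_bits - 1 = 8
binary(268) = 100001100

Elias gamma(268) = '00000000' + '100001100' = 00000000100001100 (17 bits)


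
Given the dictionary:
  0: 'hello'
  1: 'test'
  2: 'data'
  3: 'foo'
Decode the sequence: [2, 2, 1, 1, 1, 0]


Look up each index in the dictionary:
  2 -> 'data'
  2 -> 'data'
  1 -> 'test'
  1 -> 'test'
  1 -> 'test'
  0 -> 'hello'

Decoded: "data data test test test hello"


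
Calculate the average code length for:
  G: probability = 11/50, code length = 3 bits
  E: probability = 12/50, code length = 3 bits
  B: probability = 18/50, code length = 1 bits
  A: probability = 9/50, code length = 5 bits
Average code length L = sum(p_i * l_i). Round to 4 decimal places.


Weighted contributions p_i * l_i:
  G: (11/50) * 3 = 33/50
  E: (12/50) * 3 = 36/50
  B: (18/50) * 1 = 18/50
  A: (9/50) * 5 = 45/50
Sum = (33 + 36 + 18 + 45)/50 = 132/50

L = 132/50 = 2.6400 bits/symbol


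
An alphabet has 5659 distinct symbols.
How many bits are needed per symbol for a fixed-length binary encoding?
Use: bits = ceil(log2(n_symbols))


log2(5659) = 12.4663
Bracket: 2^12 = 4096 < 5659 <= 2^13 = 8192
So ceil(log2(5659)) = 13

bits = ceil(log2(5659)) = ceil(12.4663) = 13 bits


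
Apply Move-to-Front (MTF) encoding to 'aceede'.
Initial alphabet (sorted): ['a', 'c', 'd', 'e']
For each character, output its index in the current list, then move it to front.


MTF encoding:
'a': index 0 in ['a', 'c', 'd', 'e'] -> ['a', 'c', 'd', 'e']
'c': index 1 in ['a', 'c', 'd', 'e'] -> ['c', 'a', 'd', 'e']
'e': index 3 in ['c', 'a', 'd', 'e'] -> ['e', 'c', 'a', 'd']
'e': index 0 in ['e', 'c', 'a', 'd'] -> ['e', 'c', 'a', 'd']
'd': index 3 in ['e', 'c', 'a', 'd'] -> ['d', 'e', 'c', 'a']
'e': index 1 in ['d', 'e', 'c', 'a'] -> ['e', 'd', 'c', 'a']


Output: [0, 1, 3, 0, 3, 1]


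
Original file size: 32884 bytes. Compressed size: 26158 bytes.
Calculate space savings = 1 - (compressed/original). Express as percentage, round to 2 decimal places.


ratio = compressed/original = 26158/32884 = 0.795463
savings = 1 - ratio = 1 - 0.795463 = 0.204537
as a percentage: 0.204537 * 100 = 20.45%

Space savings = 1 - 26158/32884 = 20.45%


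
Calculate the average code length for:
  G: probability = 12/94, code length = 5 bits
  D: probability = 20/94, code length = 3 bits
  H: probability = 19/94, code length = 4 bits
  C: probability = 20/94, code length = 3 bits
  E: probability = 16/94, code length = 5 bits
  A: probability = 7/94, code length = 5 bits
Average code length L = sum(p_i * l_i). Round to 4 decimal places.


Weighted contributions p_i * l_i:
  G: (12/94) * 5 = 60/94
  D: (20/94) * 3 = 60/94
  H: (19/94) * 4 = 76/94
  C: (20/94) * 3 = 60/94
  E: (16/94) * 5 = 80/94
  A: (7/94) * 5 = 35/94
Sum = (60 + 60 + 76 + 60 + 80 + 35)/94 = 371/94

L = 371/94 = 3.9468 bits/symbol


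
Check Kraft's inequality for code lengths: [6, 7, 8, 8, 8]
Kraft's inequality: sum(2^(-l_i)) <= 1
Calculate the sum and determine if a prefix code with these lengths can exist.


Sum = 2^(-6) + 2^(-7) + 2^(-8) + 2^(-8) + 2^(-8)
    = 0.015625 + 0.0078125 + 0.00390625 + 0.00390625 + 0.00390625
    = 9/256 = 0.03515625
Since 0.03515625 <= 1, Kraft's inequality IS satisfied.
A prefix code with these lengths CAN exist.

Kraft sum = 0.03515625. Satisfied.


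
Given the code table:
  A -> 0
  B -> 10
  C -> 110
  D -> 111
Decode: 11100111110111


Decoding:
111 -> D
0 -> A
0 -> A
111 -> D
110 -> C
111 -> D


Result: DAADCD


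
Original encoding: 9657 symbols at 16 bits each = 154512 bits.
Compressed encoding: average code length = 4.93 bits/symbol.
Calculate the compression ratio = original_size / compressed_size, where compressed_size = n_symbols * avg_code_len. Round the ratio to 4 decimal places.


original_size = n_symbols * orig_bits = 9657 * 16 = 154512 bits
compressed_size = n_symbols * avg_code_len = 9657 * 4.93 = 47609.01 bits
ratio = original_size / compressed_size = 154512 / 47609.01 = 3.2454

Compression ratio = 3.2454


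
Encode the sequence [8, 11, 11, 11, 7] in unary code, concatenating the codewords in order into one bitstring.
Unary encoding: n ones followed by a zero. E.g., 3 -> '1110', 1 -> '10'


Encode each number as n ones followed by a terminating 0:
  8 -> 111111110 (9 bits)
  11 -> 111111111110 (12 bits)
  11 -> 111111111110 (12 bits)
  11 -> 111111111110 (12 bits)
  7 -> 11111110 (8 bits)
Total length = 9 + 12 + 12 + 12 + 8 = 53 bits.

Unary([8, 11, 11, 11, 7]) = 11111111011111111111011111111111011111111111011111110 (53 bits)


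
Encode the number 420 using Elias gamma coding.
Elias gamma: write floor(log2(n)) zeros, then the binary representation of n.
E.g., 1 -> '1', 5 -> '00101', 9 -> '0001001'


num_bits = floor(log2(420)) + 1 = 9
leading_zeros = num_bits - 1 = 8
binary(420) = 110100100

Elias gamma(420) = '00000000' + '110100100' = 00000000110100100 (17 bits)


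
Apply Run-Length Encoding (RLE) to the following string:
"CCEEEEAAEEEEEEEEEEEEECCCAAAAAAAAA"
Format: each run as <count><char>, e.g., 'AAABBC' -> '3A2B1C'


Scanning runs left to right:
  i=0: run of 'C' x 2 -> '2C'
  i=2: run of 'E' x 4 -> '4E'
  i=6: run of 'A' x 2 -> '2A'
  i=8: run of 'E' x 13 -> '13E'
  i=21: run of 'C' x 3 -> '3C'
  i=24: run of 'A' x 9 -> '9A'

RLE = 2C4E2A13E3C9A


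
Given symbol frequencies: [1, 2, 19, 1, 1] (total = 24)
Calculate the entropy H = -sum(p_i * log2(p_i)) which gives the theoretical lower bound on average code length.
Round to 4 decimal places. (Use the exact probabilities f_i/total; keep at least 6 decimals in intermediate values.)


Per-symbol terms -p_i * log2(p_i) with p_i = f_i/24:
  p = 1/24 = 0.041667: log2(p) = -4.584963, -p*log2(p) = 0.191040
  p = 2/24 = 0.083333: log2(p) = -3.584963, -p*log2(p) = 0.298747
  p = 19/24 = 0.791667: log2(p) = -0.337035, -p*log2(p) = 0.266819
  p = 1/24 = 0.041667: log2(p) = -4.584963, -p*log2(p) = 0.191040
  p = 1/24 = 0.041667: log2(p) = -4.584963, -p*log2(p) = 0.191040
H = 0.191040 + 0.298747 + 0.266819 + 0.191040 + 0.191040 = 1.138686

H = 1.1387 bits/symbol


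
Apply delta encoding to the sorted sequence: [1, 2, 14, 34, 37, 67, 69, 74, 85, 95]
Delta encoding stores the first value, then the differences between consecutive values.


First value: 1
Deltas:
  2 - 1 = 1
  14 - 2 = 12
  34 - 14 = 20
  37 - 34 = 3
  67 - 37 = 30
  69 - 67 = 2
  74 - 69 = 5
  85 - 74 = 11
  95 - 85 = 10


Delta encoded: [1, 1, 12, 20, 3, 30, 2, 5, 11, 10]


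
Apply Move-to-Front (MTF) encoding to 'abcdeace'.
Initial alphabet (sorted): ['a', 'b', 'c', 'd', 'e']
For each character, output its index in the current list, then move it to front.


MTF encoding:
'a': index 0 in ['a', 'b', 'c', 'd', 'e'] -> ['a', 'b', 'c', 'd', 'e']
'b': index 1 in ['a', 'b', 'c', 'd', 'e'] -> ['b', 'a', 'c', 'd', 'e']
'c': index 2 in ['b', 'a', 'c', 'd', 'e'] -> ['c', 'b', 'a', 'd', 'e']
'd': index 3 in ['c', 'b', 'a', 'd', 'e'] -> ['d', 'c', 'b', 'a', 'e']
'e': index 4 in ['d', 'c', 'b', 'a', 'e'] -> ['e', 'd', 'c', 'b', 'a']
'a': index 4 in ['e', 'd', 'c', 'b', 'a'] -> ['a', 'e', 'd', 'c', 'b']
'c': index 3 in ['a', 'e', 'd', 'c', 'b'] -> ['c', 'a', 'e', 'd', 'b']
'e': index 2 in ['c', 'a', 'e', 'd', 'b'] -> ['e', 'c', 'a', 'd', 'b']


Output: [0, 1, 2, 3, 4, 4, 3, 2]


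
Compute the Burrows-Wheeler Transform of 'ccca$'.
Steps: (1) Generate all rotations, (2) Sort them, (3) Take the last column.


Rotations (sorted):
  0: $ccca -> last char: a
  1: a$ccc -> last char: c
  2: ca$cc -> last char: c
  3: cca$c -> last char: c
  4: ccca$ -> last char: $


BWT = accc$


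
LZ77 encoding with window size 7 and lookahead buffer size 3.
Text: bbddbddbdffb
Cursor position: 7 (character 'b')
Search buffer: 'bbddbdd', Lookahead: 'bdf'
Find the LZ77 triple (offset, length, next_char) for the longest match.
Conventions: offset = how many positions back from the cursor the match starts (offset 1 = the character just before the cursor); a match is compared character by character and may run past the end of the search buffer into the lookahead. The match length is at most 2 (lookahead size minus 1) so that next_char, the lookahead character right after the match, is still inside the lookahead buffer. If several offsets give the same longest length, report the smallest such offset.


Try each offset into the search buffer:
  offset=1 (pos 6, char 'd'): match length 0
  offset=2 (pos 5, char 'd'): match length 0
  offset=3 (pos 4, char 'b'): match length 2
  offset=4 (pos 3, char 'd'): match length 0
  offset=5 (pos 2, char 'd'): match length 0
  offset=6 (pos 1, char 'b'): match length 2
  offset=7 (pos 0, char 'b'): match length 1
Longest match has length 2, found at offsets 3, 6; take the smallest, offset 3.
next_char = character at position 7 + 2 = 9 -> 'f'

Best match: offset=3, length=2 (matching 'bd' starting at position 4)
LZ77 triple: (3, 2, 'f')


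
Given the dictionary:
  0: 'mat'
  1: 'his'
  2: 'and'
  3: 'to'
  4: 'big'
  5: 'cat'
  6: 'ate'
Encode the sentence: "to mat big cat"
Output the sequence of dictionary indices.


Look up each word in the dictionary:
  'to' -> 3
  'mat' -> 0
  'big' -> 4
  'cat' -> 5

Encoded: [3, 0, 4, 5]


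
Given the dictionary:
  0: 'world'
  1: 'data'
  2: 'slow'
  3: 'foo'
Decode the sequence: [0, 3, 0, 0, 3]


Look up each index in the dictionary:
  0 -> 'world'
  3 -> 'foo'
  0 -> 'world'
  0 -> 'world'
  3 -> 'foo'

Decoded: "world foo world world foo"


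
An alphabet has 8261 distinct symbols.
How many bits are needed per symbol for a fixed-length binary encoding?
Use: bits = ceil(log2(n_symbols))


log2(8261) = 13.0121
Bracket: 2^13 = 8192 < 8261 <= 2^14 = 16384
So ceil(log2(8261)) = 14

bits = ceil(log2(8261)) = ceil(13.0121) = 14 bits


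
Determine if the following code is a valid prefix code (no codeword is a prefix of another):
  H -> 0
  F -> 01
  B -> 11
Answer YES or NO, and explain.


Checking each pair (does one codeword prefix another?):
  H='0' vs F='01': prefix -- VIOLATION

NO -- this is NOT a valid prefix code. H (0) is a prefix of F (01).


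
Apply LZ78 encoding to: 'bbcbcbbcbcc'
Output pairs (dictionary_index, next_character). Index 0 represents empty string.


LZ78 encoding steps:
Dictionary: {0: ''}
Step 1: w='' (idx 0), next='b' -> output (0, 'b'), add 'b' as idx 1
Step 2: w='b' (idx 1), next='c' -> output (1, 'c'), add 'bc' as idx 2
Step 3: w='bc' (idx 2), next='b' -> output (2, 'b'), add 'bcb' as idx 3
Step 4: w='bcb' (idx 3), next='c' -> output (3, 'c'), add 'bcbc' as idx 4
Step 5: w='' (idx 0), next='c' -> output (0, 'c'), add 'c' as idx 5


Encoded: [(0, 'b'), (1, 'c'), (2, 'b'), (3, 'c'), (0, 'c')]


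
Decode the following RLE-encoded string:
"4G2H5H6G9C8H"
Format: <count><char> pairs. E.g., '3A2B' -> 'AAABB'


Expanding each <count><char> pair:
  4G -> 'GGGG'
  2H -> 'HH'
  5H -> 'HHHHH'
  6G -> 'GGGGGG'
  9C -> 'CCCCCCCCC'
  8H -> 'HHHHHHHH'

Decoded = GGGGHHHHHHHGGGGGGCCCCCCCCCHHHHHHHH


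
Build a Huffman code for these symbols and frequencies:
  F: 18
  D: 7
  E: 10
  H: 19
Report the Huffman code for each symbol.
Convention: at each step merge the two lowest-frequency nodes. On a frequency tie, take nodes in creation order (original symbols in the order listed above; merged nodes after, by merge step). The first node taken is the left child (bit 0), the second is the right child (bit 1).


Huffman tree construction:
Step 1: Merge D(7) + E(10) = 17
Step 2: Merge (D+E)(17) + F(18) = 35
Step 3: Merge H(19) + ((D+E)+F)(35) = 54
Read each symbol's code off the tree from the root (left child = 0, right child = 1).

Codes:
  F: 11 (length 2)
  D: 100 (length 3)
  E: 101 (length 3)
  H: 0 (length 1)
Average code length: 106/54 = 1.9630 bits/symbol


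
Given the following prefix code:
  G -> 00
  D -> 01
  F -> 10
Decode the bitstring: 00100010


Decoding step by step:
Bits 00 -> G
Bits 10 -> F
Bits 00 -> G
Bits 10 -> F


Decoded message: GFGF


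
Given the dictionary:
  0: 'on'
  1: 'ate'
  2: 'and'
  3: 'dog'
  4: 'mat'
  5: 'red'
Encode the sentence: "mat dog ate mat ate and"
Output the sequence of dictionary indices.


Look up each word in the dictionary:
  'mat' -> 4
  'dog' -> 3
  'ate' -> 1
  'mat' -> 4
  'ate' -> 1
  'and' -> 2

Encoded: [4, 3, 1, 4, 1, 2]


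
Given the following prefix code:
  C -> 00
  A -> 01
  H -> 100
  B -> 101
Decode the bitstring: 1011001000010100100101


Decoding step by step:
Bits 101 -> B
Bits 100 -> H
Bits 100 -> H
Bits 00 -> C
Bits 101 -> B
Bits 00 -> C
Bits 100 -> H
Bits 101 -> B


Decoded message: BHHCBCHB


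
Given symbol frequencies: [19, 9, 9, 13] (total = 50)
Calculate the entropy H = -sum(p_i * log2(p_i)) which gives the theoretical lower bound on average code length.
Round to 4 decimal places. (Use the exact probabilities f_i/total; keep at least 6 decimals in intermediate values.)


Per-symbol terms -p_i * log2(p_i) with p_i = f_i/50:
  p = 19/50 = 0.380000: log2(p) = -1.395929, -p*log2(p) = 0.530453
  p = 9/50 = 0.180000: log2(p) = -2.473931, -p*log2(p) = 0.445308
  p = 9/50 = 0.180000: log2(p) = -2.473931, -p*log2(p) = 0.445308
  p = 13/50 = 0.260000: log2(p) = -1.943416, -p*log2(p) = 0.505288
H = 0.530453 + 0.445308 + 0.445308 + 0.505288 = 1.926357

H = 1.9264 bits/symbol


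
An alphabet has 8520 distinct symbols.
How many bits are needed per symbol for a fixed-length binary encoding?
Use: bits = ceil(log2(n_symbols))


log2(8520) = 13.0566
Bracket: 2^13 = 8192 < 8520 <= 2^14 = 16384
So ceil(log2(8520)) = 14

bits = ceil(log2(8520)) = ceil(13.0566) = 14 bits


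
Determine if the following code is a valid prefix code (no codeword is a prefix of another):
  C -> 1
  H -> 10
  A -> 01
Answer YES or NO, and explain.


Checking each pair (does one codeword prefix another?):
  C='1' vs H='10': prefix -- VIOLATION

NO -- this is NOT a valid prefix code. C (1) is a prefix of H (10).


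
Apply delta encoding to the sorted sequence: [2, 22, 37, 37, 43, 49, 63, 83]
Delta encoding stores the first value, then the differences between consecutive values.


First value: 2
Deltas:
  22 - 2 = 20
  37 - 22 = 15
  37 - 37 = 0
  43 - 37 = 6
  49 - 43 = 6
  63 - 49 = 14
  83 - 63 = 20


Delta encoded: [2, 20, 15, 0, 6, 6, 14, 20]


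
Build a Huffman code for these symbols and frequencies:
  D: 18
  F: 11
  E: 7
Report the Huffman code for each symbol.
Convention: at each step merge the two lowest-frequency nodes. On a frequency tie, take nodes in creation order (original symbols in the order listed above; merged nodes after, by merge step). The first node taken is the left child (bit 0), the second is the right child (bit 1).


Huffman tree construction:
Step 1: Merge E(7) + F(11) = 18
Step 2: Merge D(18) + (E+F)(18) = 36
Read each symbol's code off the tree from the root (left child = 0, right child = 1).

Codes:
  D: 0 (length 1)
  F: 11 (length 2)
  E: 10 (length 2)
Average code length: 54/36 = 1.5000 bits/symbol


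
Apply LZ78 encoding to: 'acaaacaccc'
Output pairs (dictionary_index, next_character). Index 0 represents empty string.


LZ78 encoding steps:
Dictionary: {0: ''}
Step 1: w='' (idx 0), next='a' -> output (0, 'a'), add 'a' as idx 1
Step 2: w='' (idx 0), next='c' -> output (0, 'c'), add 'c' as idx 2
Step 3: w='a' (idx 1), next='a' -> output (1, 'a'), add 'aa' as idx 3
Step 4: w='a' (idx 1), next='c' -> output (1, 'c'), add 'ac' as idx 4
Step 5: w='ac' (idx 4), next='c' -> output (4, 'c'), add 'acc' as idx 5
Step 6: w='c' (idx 2), end of input -> output (2, '')


Encoded: [(0, 'a'), (0, 'c'), (1, 'a'), (1, 'c'), (4, 'c'), (2, '')]


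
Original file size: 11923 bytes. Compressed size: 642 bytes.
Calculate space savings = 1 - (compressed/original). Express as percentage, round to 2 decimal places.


ratio = compressed/original = 642/11923 = 0.053846
savings = 1 - ratio = 1 - 0.053846 = 0.946154
as a percentage: 0.946154 * 100 = 94.62%

Space savings = 1 - 642/11923 = 94.62%


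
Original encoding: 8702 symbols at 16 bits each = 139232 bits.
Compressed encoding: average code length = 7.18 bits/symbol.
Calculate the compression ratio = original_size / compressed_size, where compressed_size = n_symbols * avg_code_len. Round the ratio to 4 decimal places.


original_size = n_symbols * orig_bits = 8702 * 16 = 139232 bits
compressed_size = n_symbols * avg_code_len = 8702 * 7.18 = 62480.36 bits
ratio = original_size / compressed_size = 139232 / 62480.36 = 2.2284

Compression ratio = 2.2284


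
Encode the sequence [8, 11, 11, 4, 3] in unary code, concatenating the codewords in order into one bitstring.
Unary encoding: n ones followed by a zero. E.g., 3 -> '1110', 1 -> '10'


Encode each number as n ones followed by a terminating 0:
  8 -> 111111110 (9 bits)
  11 -> 111111111110 (12 bits)
  11 -> 111111111110 (12 bits)
  4 -> 11110 (5 bits)
  3 -> 1110 (4 bits)
Total length = 9 + 12 + 12 + 5 + 4 = 42 bits.

Unary([8, 11, 11, 4, 3]) = 111111110111111111110111111111110111101110 (42 bits)


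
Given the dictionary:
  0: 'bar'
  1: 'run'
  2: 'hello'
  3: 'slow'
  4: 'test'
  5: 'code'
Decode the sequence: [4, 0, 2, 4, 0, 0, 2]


Look up each index in the dictionary:
  4 -> 'test'
  0 -> 'bar'
  2 -> 'hello'
  4 -> 'test'
  0 -> 'bar'
  0 -> 'bar'
  2 -> 'hello'

Decoded: "test bar hello test bar bar hello"


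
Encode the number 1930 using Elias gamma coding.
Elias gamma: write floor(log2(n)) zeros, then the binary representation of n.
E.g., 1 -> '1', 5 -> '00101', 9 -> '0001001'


num_bits = floor(log2(1930)) + 1 = 11
leading_zeros = num_bits - 1 = 10
binary(1930) = 11110001010

Elias gamma(1930) = '0000000000' + '11110001010' = 000000000011110001010 (21 bits)


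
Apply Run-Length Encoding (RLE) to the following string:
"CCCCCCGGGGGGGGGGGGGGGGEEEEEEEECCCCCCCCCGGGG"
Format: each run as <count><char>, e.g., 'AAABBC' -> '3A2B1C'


Scanning runs left to right:
  i=0: run of 'C' x 6 -> '6C'
  i=6: run of 'G' x 16 -> '16G'
  i=22: run of 'E' x 8 -> '8E'
  i=30: run of 'C' x 9 -> '9C'
  i=39: run of 'G' x 4 -> '4G'

RLE = 6C16G8E9C4G


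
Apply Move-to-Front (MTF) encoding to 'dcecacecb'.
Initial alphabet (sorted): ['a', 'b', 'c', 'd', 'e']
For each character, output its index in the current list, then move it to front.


MTF encoding:
'd': index 3 in ['a', 'b', 'c', 'd', 'e'] -> ['d', 'a', 'b', 'c', 'e']
'c': index 3 in ['d', 'a', 'b', 'c', 'e'] -> ['c', 'd', 'a', 'b', 'e']
'e': index 4 in ['c', 'd', 'a', 'b', 'e'] -> ['e', 'c', 'd', 'a', 'b']
'c': index 1 in ['e', 'c', 'd', 'a', 'b'] -> ['c', 'e', 'd', 'a', 'b']
'a': index 3 in ['c', 'e', 'd', 'a', 'b'] -> ['a', 'c', 'e', 'd', 'b']
'c': index 1 in ['a', 'c', 'e', 'd', 'b'] -> ['c', 'a', 'e', 'd', 'b']
'e': index 2 in ['c', 'a', 'e', 'd', 'b'] -> ['e', 'c', 'a', 'd', 'b']
'c': index 1 in ['e', 'c', 'a', 'd', 'b'] -> ['c', 'e', 'a', 'd', 'b']
'b': index 4 in ['c', 'e', 'a', 'd', 'b'] -> ['b', 'c', 'e', 'a', 'd']


Output: [3, 3, 4, 1, 3, 1, 2, 1, 4]


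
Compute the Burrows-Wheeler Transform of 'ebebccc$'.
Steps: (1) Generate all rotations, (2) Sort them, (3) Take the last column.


Rotations (sorted):
  0: $ebebccc -> last char: c
  1: bccc$ebe -> last char: e
  2: bebccc$e -> last char: e
  3: c$ebebcc -> last char: c
  4: cc$ebebc -> last char: c
  5: ccc$ebeb -> last char: b
  6: ebccc$eb -> last char: b
  7: ebebccc$ -> last char: $


BWT = ceeccbb$


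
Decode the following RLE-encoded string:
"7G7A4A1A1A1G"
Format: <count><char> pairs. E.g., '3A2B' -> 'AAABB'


Expanding each <count><char> pair:
  7G -> 'GGGGGGG'
  7A -> 'AAAAAAA'
  4A -> 'AAAA'
  1A -> 'A'
  1A -> 'A'
  1G -> 'G'

Decoded = GGGGGGGAAAAAAAAAAAAAG


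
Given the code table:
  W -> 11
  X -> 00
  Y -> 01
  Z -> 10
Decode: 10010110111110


Decoding:
10 -> Z
01 -> Y
01 -> Y
10 -> Z
11 -> W
11 -> W
10 -> Z


Result: ZYYZWWZ


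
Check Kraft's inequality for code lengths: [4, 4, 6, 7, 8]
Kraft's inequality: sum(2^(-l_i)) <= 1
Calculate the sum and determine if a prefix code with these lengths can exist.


Sum = 2^(-4) + 2^(-4) + 2^(-6) + 2^(-7) + 2^(-8)
    = 0.0625 + 0.0625 + 0.015625 + 0.0078125 + 0.00390625
    = 39/256 = 0.15234375
Since 0.15234375 <= 1, Kraft's inequality IS satisfied.
A prefix code with these lengths CAN exist.

Kraft sum = 0.15234375. Satisfied.


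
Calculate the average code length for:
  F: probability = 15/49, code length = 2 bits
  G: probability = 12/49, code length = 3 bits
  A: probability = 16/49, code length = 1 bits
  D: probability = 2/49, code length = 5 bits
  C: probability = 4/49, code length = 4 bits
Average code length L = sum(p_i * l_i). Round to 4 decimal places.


Weighted contributions p_i * l_i:
  F: (15/49) * 2 = 30/49
  G: (12/49) * 3 = 36/49
  A: (16/49) * 1 = 16/49
  D: (2/49) * 5 = 10/49
  C: (4/49) * 4 = 16/49
Sum = (30 + 36 + 16 + 10 + 16)/49 = 108/49

L = 108/49 = 2.2041 bits/symbol


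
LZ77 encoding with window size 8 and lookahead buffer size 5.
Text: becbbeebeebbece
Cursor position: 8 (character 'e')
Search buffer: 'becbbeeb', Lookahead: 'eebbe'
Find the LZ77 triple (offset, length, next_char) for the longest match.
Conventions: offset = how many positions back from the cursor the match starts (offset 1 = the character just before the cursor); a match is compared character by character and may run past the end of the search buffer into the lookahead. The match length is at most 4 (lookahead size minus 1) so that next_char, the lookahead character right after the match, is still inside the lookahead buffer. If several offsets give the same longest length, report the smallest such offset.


Try each offset into the search buffer:
  offset=1 (pos 7, char 'b'): match length 0
  offset=2 (pos 6, char 'e'): match length 1
  offset=3 (pos 5, char 'e'): match length 3
  offset=4 (pos 4, char 'b'): match length 0
  offset=5 (pos 3, char 'b'): match length 0
  offset=6 (pos 2, char 'c'): match length 0
  offset=7 (pos 1, char 'e'): match length 1
  offset=8 (pos 0, char 'b'): match length 0
Longest match has length 3 at offset 3.
next_char = character at position 8 + 3 = 11 -> 'b'

Best match: offset=3, length=3 (matching 'eeb' starting at position 5)
LZ77 triple: (3, 3, 'b')


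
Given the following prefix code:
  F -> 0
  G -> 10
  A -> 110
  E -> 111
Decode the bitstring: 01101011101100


Decoding step by step:
Bits 0 -> F
Bits 110 -> A
Bits 10 -> G
Bits 111 -> E
Bits 0 -> F
Bits 110 -> A
Bits 0 -> F


Decoded message: FAGEFAF


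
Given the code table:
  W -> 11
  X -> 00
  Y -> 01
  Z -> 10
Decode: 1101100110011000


Decoding:
11 -> W
01 -> Y
10 -> Z
01 -> Y
10 -> Z
01 -> Y
10 -> Z
00 -> X


Result: WYZYZYZX


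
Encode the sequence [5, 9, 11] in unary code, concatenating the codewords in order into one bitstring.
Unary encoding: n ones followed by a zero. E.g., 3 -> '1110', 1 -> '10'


Encode each number as n ones followed by a terminating 0:
  5 -> 111110 (6 bits)
  9 -> 1111111110 (10 bits)
  11 -> 111111111110 (12 bits)
Total length = 6 + 10 + 12 = 28 bits.

Unary([5, 9, 11]) = 1111101111111110111111111110 (28 bits)


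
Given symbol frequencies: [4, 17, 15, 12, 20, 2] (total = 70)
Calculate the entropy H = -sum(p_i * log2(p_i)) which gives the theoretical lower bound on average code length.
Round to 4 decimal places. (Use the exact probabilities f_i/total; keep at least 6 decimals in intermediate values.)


Per-symbol terms -p_i * log2(p_i) with p_i = f_i/70:
  p = 4/70 = 0.057143: log2(p) = -4.129283, -p*log2(p) = 0.235959
  p = 17/70 = 0.242857: log2(p) = -2.041820, -p*log2(p) = 0.495871
  p = 15/70 = 0.214286: log2(p) = -2.222392, -p*log2(p) = 0.476227
  p = 12/70 = 0.171429: log2(p) = -2.544321, -p*log2(p) = 0.436169
  p = 20/70 = 0.285714: log2(p) = -1.807355, -p*log2(p) = 0.516387
  p = 2/70 = 0.028571: log2(p) = -5.129283, -p*log2(p) = 0.146551
H = 0.235959 + 0.495871 + 0.476227 + 0.436169 + 0.516387 + 0.146551 = 2.307164

H = 2.3072 bits/symbol


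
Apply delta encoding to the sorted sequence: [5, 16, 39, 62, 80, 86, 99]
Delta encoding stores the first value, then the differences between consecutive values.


First value: 5
Deltas:
  16 - 5 = 11
  39 - 16 = 23
  62 - 39 = 23
  80 - 62 = 18
  86 - 80 = 6
  99 - 86 = 13


Delta encoded: [5, 11, 23, 23, 18, 6, 13]


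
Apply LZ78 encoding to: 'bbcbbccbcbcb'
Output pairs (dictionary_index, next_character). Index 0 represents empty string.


LZ78 encoding steps:
Dictionary: {0: ''}
Step 1: w='' (idx 0), next='b' -> output (0, 'b'), add 'b' as idx 1
Step 2: w='b' (idx 1), next='c' -> output (1, 'c'), add 'bc' as idx 2
Step 3: w='b' (idx 1), next='b' -> output (1, 'b'), add 'bb' as idx 3
Step 4: w='' (idx 0), next='c' -> output (0, 'c'), add 'c' as idx 4
Step 5: w='c' (idx 4), next='b' -> output (4, 'b'), add 'cb' as idx 5
Step 6: w='cb' (idx 5), next='c' -> output (5, 'c'), add 'cbc' as idx 6
Step 7: w='b' (idx 1), end of input -> output (1, '')


Encoded: [(0, 'b'), (1, 'c'), (1, 'b'), (0, 'c'), (4, 'b'), (5, 'c'), (1, '')]


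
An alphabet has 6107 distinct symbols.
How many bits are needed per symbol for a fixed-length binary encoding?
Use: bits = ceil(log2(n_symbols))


log2(6107) = 12.5762
Bracket: 2^12 = 4096 < 6107 <= 2^13 = 8192
So ceil(log2(6107)) = 13

bits = ceil(log2(6107)) = ceil(12.5762) = 13 bits


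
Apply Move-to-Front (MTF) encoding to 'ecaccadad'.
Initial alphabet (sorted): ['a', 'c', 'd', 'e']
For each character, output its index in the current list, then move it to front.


MTF encoding:
'e': index 3 in ['a', 'c', 'd', 'e'] -> ['e', 'a', 'c', 'd']
'c': index 2 in ['e', 'a', 'c', 'd'] -> ['c', 'e', 'a', 'd']
'a': index 2 in ['c', 'e', 'a', 'd'] -> ['a', 'c', 'e', 'd']
'c': index 1 in ['a', 'c', 'e', 'd'] -> ['c', 'a', 'e', 'd']
'c': index 0 in ['c', 'a', 'e', 'd'] -> ['c', 'a', 'e', 'd']
'a': index 1 in ['c', 'a', 'e', 'd'] -> ['a', 'c', 'e', 'd']
'd': index 3 in ['a', 'c', 'e', 'd'] -> ['d', 'a', 'c', 'e']
'a': index 1 in ['d', 'a', 'c', 'e'] -> ['a', 'd', 'c', 'e']
'd': index 1 in ['a', 'd', 'c', 'e'] -> ['d', 'a', 'c', 'e']


Output: [3, 2, 2, 1, 0, 1, 3, 1, 1]


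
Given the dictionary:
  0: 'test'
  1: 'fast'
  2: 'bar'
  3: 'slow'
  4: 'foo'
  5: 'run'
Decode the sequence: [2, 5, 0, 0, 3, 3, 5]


Look up each index in the dictionary:
  2 -> 'bar'
  5 -> 'run'
  0 -> 'test'
  0 -> 'test'
  3 -> 'slow'
  3 -> 'slow'
  5 -> 'run'

Decoded: "bar run test test slow slow run"


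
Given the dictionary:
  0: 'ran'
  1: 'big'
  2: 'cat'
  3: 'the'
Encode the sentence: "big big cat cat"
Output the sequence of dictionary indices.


Look up each word in the dictionary:
  'big' -> 1
  'big' -> 1
  'cat' -> 2
  'cat' -> 2

Encoded: [1, 1, 2, 2]


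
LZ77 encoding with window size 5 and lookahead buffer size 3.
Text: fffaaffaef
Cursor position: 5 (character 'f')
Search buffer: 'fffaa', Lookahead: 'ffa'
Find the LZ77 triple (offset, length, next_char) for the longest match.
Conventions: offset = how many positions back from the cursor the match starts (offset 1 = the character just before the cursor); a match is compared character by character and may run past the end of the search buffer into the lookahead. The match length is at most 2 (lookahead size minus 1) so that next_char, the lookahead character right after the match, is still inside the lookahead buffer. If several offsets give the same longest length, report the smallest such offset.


Try each offset into the search buffer:
  offset=1 (pos 4, char 'a'): match length 0
  offset=2 (pos 3, char 'a'): match length 0
  offset=3 (pos 2, char 'f'): match length 1
  offset=4 (pos 1, char 'f'): match length 2
  offset=5 (pos 0, char 'f'): match length 2
Longest match has length 2, found at offsets 4, 5; take the smallest, offset 4.
next_char = character at position 5 + 2 = 7 -> 'a'

Best match: offset=4, length=2 (matching 'ff' starting at position 1)
LZ77 triple: (4, 2, 'a')


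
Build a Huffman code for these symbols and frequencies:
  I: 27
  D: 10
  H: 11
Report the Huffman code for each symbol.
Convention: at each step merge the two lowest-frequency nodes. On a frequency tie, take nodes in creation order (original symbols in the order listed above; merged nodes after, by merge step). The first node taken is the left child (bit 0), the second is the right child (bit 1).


Huffman tree construction:
Step 1: Merge D(10) + H(11) = 21
Step 2: Merge (D+H)(21) + I(27) = 48
Read each symbol's code off the tree from the root (left child = 0, right child = 1).

Codes:
  I: 1 (length 1)
  D: 00 (length 2)
  H: 01 (length 2)
Average code length: 69/48 = 1.4375 bits/symbol


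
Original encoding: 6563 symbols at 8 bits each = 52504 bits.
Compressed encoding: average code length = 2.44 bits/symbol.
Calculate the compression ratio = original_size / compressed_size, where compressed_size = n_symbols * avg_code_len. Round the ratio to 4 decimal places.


original_size = n_symbols * orig_bits = 6563 * 8 = 52504 bits
compressed_size = n_symbols * avg_code_len = 6563 * 2.44 = 16013.72 bits
ratio = original_size / compressed_size = 52504 / 16013.72 = 3.2787

Compression ratio = 3.2787


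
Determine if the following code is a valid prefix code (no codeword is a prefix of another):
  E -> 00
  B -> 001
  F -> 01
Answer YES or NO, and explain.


Checking each pair (does one codeword prefix another?):
  E='00' vs B='001': prefix -- VIOLATION

NO -- this is NOT a valid prefix code. E (00) is a prefix of B (001).


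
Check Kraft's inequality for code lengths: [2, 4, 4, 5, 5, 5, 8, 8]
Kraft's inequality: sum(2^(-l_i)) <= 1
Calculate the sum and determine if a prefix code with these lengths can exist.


Sum = 2^(-2) + 2^(-4) + 2^(-4) + 2^(-5) + 2^(-5) + 2^(-5) + 2^(-8) + 2^(-8)
    = 0.25 + 0.0625 + 0.0625 + 0.03125 + 0.03125 + 0.03125 + 0.00390625 + 0.00390625
    = 122/256 = 0.4765625
Since 0.4765625 <= 1, Kraft's inequality IS satisfied.
A prefix code with these lengths CAN exist.

Kraft sum = 0.4765625. Satisfied.


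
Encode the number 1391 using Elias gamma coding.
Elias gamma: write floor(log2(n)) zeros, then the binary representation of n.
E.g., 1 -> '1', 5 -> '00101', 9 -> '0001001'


num_bits = floor(log2(1391)) + 1 = 11
leading_zeros = num_bits - 1 = 10
binary(1391) = 10101101111

Elias gamma(1391) = '0000000000' + '10101101111' = 000000000010101101111 (21 bits)


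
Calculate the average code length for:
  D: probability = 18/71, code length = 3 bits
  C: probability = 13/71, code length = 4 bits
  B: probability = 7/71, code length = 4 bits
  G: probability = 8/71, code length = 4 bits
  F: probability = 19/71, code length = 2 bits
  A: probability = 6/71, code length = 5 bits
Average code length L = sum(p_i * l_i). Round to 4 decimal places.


Weighted contributions p_i * l_i:
  D: (18/71) * 3 = 54/71
  C: (13/71) * 4 = 52/71
  B: (7/71) * 4 = 28/71
  G: (8/71) * 4 = 32/71
  F: (19/71) * 2 = 38/71
  A: (6/71) * 5 = 30/71
Sum = (54 + 52 + 28 + 32 + 38 + 30)/71 = 234/71

L = 234/71 = 3.2958 bits/symbol


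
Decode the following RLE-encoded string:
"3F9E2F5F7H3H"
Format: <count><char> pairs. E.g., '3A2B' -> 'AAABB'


Expanding each <count><char> pair:
  3F -> 'FFF'
  9E -> 'EEEEEEEEE'
  2F -> 'FF'
  5F -> 'FFFFF'
  7H -> 'HHHHHHH'
  3H -> 'HHH'

Decoded = FFFEEEEEEEEEFFFFFFFHHHHHHHHHH


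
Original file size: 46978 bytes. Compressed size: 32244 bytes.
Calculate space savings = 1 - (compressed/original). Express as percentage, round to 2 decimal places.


ratio = compressed/original = 32244/46978 = 0.686364
savings = 1 - ratio = 1 - 0.686364 = 0.313636
as a percentage: 0.313636 * 100 = 31.36%

Space savings = 1 - 32244/46978 = 31.36%


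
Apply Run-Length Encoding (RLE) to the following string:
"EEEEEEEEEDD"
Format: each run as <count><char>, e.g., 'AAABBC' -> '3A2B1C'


Scanning runs left to right:
  i=0: run of 'E' x 9 -> '9E'
  i=9: run of 'D' x 2 -> '2D'

RLE = 9E2D


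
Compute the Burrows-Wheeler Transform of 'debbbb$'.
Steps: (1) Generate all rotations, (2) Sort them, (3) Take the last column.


Rotations (sorted):
  0: $debbbb -> last char: b
  1: b$debbb -> last char: b
  2: bb$debb -> last char: b
  3: bbb$deb -> last char: b
  4: bbbb$de -> last char: e
  5: debbbb$ -> last char: $
  6: ebbbb$d -> last char: d


BWT = bbbbe$d


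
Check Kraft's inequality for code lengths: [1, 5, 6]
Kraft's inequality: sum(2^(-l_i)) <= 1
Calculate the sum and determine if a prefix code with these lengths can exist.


Sum = 2^(-1) + 2^(-5) + 2^(-6)
    = 0.5 + 0.03125 + 0.015625
    = 35/64 = 0.546875
Since 0.546875 <= 1, Kraft's inequality IS satisfied.
A prefix code with these lengths CAN exist.

Kraft sum = 0.546875. Satisfied.


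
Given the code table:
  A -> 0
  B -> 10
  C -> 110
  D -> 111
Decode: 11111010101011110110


Decoding:
111 -> D
110 -> C
10 -> B
10 -> B
10 -> B
111 -> D
10 -> B
110 -> C


Result: DCBBBDBC


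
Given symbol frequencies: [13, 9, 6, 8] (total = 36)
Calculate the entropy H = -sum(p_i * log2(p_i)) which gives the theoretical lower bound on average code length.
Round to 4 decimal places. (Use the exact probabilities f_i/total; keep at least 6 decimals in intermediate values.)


Per-symbol terms -p_i * log2(p_i) with p_i = f_i/36:
  p = 13/36 = 0.361111: log2(p) = -1.469485, -p*log2(p) = 0.530647
  p = 9/36 = 0.250000: log2(p) = -2.000000, -p*log2(p) = 0.500000
  p = 6/36 = 0.166667: log2(p) = -2.584963, -p*log2(p) = 0.430827
  p = 8/36 = 0.222222: log2(p) = -2.169925, -p*log2(p) = 0.482206
H = 0.530647 + 0.500000 + 0.430827 + 0.482206 = 1.943680

H = 1.9437 bits/symbol


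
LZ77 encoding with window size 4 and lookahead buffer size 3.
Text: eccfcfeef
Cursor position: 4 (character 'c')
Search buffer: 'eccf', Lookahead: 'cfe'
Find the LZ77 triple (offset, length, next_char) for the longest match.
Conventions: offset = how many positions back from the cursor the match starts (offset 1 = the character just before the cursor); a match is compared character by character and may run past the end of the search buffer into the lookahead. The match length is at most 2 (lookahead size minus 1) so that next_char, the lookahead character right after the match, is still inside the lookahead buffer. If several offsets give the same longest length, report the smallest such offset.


Try each offset into the search buffer:
  offset=1 (pos 3, char 'f'): match length 0
  offset=2 (pos 2, char 'c'): match length 2
  offset=3 (pos 1, char 'c'): match length 1
  offset=4 (pos 0, char 'e'): match length 0
Longest match has length 2 at offset 2.
next_char = character at position 4 + 2 = 6 -> 'e'

Best match: offset=2, length=2 (matching 'cf' starting at position 2)
LZ77 triple: (2, 2, 'e')


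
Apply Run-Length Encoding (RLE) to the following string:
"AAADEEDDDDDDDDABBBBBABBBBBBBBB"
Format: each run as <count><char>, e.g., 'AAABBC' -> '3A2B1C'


Scanning runs left to right:
  i=0: run of 'A' x 3 -> '3A'
  i=3: run of 'D' x 1 -> '1D'
  i=4: run of 'E' x 2 -> '2E'
  i=6: run of 'D' x 8 -> '8D'
  i=14: run of 'A' x 1 -> '1A'
  i=15: run of 'B' x 5 -> '5B'
  i=20: run of 'A' x 1 -> '1A'
  i=21: run of 'B' x 9 -> '9B'

RLE = 3A1D2E8D1A5B1A9B
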